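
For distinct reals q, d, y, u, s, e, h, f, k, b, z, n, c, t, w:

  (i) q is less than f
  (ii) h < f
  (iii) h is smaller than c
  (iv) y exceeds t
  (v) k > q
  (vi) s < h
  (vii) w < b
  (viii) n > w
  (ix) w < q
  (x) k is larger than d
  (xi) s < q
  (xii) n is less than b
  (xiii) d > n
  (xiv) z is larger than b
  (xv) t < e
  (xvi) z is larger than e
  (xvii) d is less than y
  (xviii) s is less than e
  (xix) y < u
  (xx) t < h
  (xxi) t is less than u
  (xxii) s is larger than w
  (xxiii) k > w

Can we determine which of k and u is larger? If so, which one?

undetermined

Following every chain through k: below k we get w, n, d, s, q.
u is not reached, and no chain runs the other way from u to k.
So the given relations leave the order of k and u undetermined.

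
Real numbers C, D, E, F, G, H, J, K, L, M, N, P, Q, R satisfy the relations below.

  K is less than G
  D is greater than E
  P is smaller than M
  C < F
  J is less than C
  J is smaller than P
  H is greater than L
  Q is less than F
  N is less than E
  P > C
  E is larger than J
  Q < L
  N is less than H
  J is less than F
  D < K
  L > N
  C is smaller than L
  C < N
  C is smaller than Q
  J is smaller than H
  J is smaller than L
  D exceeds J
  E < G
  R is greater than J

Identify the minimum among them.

J

C is not least since J < C; R is not least since J < R; N is not least since C < N; Q is not least since C < Q; P is not least since J < P; F is not least since Q < F; E is not least since N < E; D is not least since J < D; M is not least since P < M; L is not least since N < L; K is not least since D < K; G is not least since E < G; H is not least since N < H.
Only J has nothing below it, so J is the minimum.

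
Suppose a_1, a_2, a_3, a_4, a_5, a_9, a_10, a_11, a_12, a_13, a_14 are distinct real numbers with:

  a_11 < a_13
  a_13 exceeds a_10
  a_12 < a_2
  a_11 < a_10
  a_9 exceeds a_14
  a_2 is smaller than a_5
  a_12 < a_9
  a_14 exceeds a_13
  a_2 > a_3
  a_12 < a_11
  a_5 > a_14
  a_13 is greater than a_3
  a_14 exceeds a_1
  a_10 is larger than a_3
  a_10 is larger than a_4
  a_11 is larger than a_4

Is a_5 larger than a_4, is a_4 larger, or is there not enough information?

a_5

Link the given pairs in sequence: a_4 < a_11; a_11 < a_10; a_10 < a_13; a_13 < a_14; a_14 < a_5.
Chaining these gives a_4 < a_11 < a_10 < a_13 < a_14 < a_5.
So a_5 is larger.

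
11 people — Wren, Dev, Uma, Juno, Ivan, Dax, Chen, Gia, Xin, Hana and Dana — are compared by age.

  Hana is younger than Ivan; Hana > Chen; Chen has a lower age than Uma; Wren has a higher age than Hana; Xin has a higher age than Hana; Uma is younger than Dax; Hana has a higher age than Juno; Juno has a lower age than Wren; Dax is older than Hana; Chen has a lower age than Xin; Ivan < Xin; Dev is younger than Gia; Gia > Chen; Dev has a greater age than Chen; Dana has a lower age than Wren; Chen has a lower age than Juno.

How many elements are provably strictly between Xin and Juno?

The relations place Juno below Xin. An element lies strictly between them when it is forced above Juno and also forced below Xin.
Above Juno: {Hana, Ivan, Wren, Dax}. Below Xin: {Chen, Hana, Ivan}.
Intersection: {Hana, Ivan} — 2.

2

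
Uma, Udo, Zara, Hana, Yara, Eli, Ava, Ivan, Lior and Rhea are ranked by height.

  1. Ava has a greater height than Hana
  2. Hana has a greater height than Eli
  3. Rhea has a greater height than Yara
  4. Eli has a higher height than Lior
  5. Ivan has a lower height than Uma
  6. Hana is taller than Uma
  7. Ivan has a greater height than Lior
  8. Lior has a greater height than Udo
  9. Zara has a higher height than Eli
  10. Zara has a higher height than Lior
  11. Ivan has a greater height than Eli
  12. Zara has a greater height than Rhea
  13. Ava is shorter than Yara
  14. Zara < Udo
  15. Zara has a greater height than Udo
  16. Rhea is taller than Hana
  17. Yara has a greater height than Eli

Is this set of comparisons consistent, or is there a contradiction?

inconsistent

Chaining the given relations yields Udo < Lior < Eli < Ivan < Uma < Hana < Ava < Yara < Rhea < Zara, so Udo < Zara. But one relation states Zara < Udo. These cannot both hold.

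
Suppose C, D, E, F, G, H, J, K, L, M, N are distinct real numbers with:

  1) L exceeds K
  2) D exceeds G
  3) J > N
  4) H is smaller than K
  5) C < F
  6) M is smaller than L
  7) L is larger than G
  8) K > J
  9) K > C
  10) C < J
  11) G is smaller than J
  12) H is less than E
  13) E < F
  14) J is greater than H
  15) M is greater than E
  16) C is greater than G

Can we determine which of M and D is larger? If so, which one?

undetermined

Following every chain through M: above M we get L; below M we get H, E.
D is not reached, and no chain runs the other way from D to M.
So the given relations leave the order of M and D undetermined.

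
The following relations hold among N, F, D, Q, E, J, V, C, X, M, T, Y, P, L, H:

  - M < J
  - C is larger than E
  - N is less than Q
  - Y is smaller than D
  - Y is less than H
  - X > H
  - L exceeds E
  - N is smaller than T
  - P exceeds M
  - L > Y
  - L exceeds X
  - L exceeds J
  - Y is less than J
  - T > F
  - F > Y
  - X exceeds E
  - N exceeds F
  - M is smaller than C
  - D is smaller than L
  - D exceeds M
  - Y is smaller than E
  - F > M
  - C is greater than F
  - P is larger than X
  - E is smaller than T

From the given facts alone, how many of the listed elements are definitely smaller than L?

From L the given relations immediately reach Y, D, E, J, X.
From those, M, H — 7 in total.
No other element is forced below L by the given relations, so the count is 7.

7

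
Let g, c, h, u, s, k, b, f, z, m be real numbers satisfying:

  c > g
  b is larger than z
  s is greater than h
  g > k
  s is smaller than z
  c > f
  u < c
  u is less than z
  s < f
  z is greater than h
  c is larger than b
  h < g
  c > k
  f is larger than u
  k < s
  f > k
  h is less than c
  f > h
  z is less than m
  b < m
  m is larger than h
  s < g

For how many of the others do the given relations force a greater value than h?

From h the given relations immediately reach s, g, f, z, c, m.
From those, b — 7 in total.
Nothing else is reachable above h; 7 in all.

7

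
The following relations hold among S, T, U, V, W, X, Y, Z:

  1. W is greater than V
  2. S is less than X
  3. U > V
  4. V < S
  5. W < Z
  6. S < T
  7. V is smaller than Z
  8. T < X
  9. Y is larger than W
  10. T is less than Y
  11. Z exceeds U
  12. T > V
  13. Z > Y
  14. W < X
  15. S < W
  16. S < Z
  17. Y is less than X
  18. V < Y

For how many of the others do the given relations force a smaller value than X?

5

From X the given relations immediately reach S, W, T, Y.
From those, V — 5 in total.
No other element is forced below X by the given relations, so the count is 5.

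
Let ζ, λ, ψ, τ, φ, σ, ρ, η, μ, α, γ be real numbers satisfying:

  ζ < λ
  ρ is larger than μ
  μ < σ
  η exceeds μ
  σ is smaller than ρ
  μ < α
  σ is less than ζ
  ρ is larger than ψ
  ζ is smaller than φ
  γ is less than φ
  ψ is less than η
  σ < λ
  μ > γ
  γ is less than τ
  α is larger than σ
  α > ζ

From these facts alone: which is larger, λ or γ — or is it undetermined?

γ < μ and μ < σ give γ < σ.
Then σ < ζ extends the chain to ζ.
Then ζ < λ extends the chain to λ.
So λ is larger.

λ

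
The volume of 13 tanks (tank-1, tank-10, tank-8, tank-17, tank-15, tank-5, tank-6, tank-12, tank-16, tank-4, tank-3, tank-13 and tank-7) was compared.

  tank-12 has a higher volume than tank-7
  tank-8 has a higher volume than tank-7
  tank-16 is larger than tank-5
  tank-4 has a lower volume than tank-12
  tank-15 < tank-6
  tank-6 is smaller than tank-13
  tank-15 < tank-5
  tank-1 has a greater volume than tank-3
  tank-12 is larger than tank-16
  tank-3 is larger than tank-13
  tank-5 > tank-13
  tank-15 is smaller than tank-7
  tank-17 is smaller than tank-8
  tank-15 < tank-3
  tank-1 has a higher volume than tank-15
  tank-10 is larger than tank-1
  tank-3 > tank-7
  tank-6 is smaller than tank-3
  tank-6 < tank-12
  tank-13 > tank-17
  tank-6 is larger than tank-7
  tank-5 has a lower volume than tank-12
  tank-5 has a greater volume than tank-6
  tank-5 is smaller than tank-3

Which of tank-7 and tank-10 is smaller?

The relevant relations are tank-7 < tank-6; tank-6 < tank-13; tank-13 < tank-3; tank-3 < tank-1; tank-1 < tank-10.
Together: tank-7 < tank-6 < tank-13 < tank-3 < tank-1 < tank-10.
So tank-7 < tank-10; tank-7 is the smaller of the two.

tank-7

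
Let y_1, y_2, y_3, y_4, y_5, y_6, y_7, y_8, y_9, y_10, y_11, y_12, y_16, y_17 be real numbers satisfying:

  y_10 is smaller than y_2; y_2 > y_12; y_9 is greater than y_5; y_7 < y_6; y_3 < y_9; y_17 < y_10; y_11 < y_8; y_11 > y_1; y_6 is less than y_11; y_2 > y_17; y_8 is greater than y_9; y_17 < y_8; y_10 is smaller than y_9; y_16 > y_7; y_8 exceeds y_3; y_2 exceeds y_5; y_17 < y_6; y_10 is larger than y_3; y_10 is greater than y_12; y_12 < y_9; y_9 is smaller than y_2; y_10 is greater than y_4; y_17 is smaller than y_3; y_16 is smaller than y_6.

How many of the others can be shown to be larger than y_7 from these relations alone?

4

The elements the relations force above y_7 are y_16, y_6, y_11, y_8 — no chain reaches any other.
That is 4.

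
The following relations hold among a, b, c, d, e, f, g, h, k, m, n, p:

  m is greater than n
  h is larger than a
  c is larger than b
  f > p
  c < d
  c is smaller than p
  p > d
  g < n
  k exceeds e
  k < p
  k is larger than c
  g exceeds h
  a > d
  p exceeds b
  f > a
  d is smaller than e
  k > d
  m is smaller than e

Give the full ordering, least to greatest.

b < c < d < a < h < g < n < m < e < k < p < f

The consecutive links are each given: b < c; c < d; d < a; a < h; h < g; g < n; n < m; m < e; e < k; k < p; p < f.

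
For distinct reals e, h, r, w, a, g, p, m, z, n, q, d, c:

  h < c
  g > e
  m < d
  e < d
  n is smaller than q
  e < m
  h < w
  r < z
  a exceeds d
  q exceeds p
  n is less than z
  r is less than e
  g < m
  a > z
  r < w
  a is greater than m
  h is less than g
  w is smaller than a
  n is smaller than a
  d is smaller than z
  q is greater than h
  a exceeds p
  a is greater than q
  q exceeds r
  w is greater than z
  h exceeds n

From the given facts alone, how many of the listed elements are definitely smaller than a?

From a the given relations immediately reach p, n, q, m, d, z, w.
From those, h, r, e, g — 11 in total.
No other element is forced below a by the given relations, so the count is 11.

11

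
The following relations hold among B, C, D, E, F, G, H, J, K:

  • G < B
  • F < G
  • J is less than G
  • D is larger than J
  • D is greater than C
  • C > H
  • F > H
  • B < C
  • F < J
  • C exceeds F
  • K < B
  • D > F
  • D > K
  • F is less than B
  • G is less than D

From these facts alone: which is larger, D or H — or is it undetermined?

H < F and F < J give H < J.
Then J < G extends the chain to G.
Then G < B extends the chain to B.
With B < C: H < F < J < G < B < C.
Then C < D extends the chain to D.
So D is larger.

D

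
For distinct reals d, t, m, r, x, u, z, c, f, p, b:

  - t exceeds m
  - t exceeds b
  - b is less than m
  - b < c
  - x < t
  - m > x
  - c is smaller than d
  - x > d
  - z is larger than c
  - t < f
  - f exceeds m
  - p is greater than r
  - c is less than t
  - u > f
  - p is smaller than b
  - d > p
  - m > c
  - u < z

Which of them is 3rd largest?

f

Piecing the relations together gives one ordering: r < p < b < c < d < x < m < t < f < u < z.
The 3rd largest is f.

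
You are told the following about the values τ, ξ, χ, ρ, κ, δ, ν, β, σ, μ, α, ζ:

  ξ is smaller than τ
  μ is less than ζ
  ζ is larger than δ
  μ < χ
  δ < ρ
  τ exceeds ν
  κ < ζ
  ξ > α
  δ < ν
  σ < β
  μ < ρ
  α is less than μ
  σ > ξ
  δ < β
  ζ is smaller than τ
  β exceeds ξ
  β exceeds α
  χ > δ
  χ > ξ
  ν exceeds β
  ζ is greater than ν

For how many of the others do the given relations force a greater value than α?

9

From α the given relations immediately reach μ, ξ, β.
From those, ρ, σ, ν, ζ, χ, τ — 9 in total.
Nothing else is reachable above α; 9 in all.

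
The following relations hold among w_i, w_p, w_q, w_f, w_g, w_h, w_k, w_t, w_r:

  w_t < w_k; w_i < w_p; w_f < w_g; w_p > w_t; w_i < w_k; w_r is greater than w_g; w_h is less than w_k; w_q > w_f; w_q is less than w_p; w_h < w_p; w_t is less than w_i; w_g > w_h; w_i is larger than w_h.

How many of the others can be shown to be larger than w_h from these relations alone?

Directly above w_h: w_g, w_i, w_k, w_p.
One step further: w_r (5 so far).
No other element is forced above w_h by the given relations, so the count is 5.

5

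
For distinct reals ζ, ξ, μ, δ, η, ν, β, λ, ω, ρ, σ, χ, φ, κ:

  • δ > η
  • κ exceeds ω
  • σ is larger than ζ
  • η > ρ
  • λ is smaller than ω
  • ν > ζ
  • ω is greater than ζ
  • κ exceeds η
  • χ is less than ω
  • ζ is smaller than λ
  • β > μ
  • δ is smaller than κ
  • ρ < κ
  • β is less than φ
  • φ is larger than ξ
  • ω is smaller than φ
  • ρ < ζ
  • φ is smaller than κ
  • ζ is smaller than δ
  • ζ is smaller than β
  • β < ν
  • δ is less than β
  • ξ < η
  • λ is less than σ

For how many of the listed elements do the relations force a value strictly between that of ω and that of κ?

The relations place ω below κ. An element lies strictly between them when it is forced above ω and also forced below κ.
Above ω: {φ}. Below κ: {χ, ρ, μ, ξ, η, ζ, λ, δ, β, φ}.
Intersection: {φ} — 1.

1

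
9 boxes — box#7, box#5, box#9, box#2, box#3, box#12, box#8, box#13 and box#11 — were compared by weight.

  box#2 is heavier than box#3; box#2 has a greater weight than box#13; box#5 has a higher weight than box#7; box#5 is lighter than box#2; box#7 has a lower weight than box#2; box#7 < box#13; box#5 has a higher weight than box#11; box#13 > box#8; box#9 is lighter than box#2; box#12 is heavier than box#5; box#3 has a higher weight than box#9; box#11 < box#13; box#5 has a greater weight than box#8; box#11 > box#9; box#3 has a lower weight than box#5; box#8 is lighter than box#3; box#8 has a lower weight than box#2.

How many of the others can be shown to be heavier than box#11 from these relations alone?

4

Directly above box#11: box#13, box#5.
One step further: box#12, box#2 (4 so far).
Nothing else is reachable above box#11; 4 in all.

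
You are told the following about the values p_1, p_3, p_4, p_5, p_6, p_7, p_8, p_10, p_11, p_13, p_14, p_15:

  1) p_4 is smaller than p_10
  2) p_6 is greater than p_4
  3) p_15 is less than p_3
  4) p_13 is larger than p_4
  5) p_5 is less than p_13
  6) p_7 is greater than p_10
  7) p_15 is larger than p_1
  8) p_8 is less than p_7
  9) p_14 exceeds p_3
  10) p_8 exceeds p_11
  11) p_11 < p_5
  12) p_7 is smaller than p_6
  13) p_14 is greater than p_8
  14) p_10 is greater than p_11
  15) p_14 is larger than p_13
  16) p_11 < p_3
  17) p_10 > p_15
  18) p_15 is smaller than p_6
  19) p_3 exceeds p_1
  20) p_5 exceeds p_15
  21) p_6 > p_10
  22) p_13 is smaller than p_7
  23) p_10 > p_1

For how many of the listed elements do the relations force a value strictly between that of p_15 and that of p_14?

Chaining upward from p_15 reaches: p_5, p_13, p_10, p_3, p_7, p_6.
Chaining downward from p_14 reaches: p_1, p_4, p_11, p_5, p_8, p_13, p_3.
Strictly between p_15 and p_14 are those in both lists: p_5, p_13, p_3 — 3 elements.

3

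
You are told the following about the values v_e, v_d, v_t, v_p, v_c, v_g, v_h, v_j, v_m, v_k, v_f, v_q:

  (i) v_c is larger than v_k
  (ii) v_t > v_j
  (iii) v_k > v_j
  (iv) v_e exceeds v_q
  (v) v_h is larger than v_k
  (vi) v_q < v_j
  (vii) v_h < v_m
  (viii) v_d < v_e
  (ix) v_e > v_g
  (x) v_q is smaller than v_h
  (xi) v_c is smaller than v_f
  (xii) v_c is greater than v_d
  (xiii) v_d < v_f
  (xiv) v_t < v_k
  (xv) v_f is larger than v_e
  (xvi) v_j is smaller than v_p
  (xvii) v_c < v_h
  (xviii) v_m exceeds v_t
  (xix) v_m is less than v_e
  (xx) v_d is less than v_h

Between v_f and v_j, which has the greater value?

v_f

Following the relations from v_j: v_j < v_t < v_k < v_c < v_h < v_m < v_e < v_f.
So v_j < v_f; v_f is the larger of the two.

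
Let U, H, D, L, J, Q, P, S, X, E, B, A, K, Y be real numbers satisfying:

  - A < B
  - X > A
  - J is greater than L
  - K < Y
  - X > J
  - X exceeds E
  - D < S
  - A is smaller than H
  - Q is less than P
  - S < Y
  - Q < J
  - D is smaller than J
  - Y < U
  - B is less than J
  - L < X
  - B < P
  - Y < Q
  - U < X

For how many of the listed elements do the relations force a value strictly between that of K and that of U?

1

Chaining upward from K reaches: Y, Q, P, J, X.
Chaining downward from U reaches: D, S, Y.
Strictly between K and U are those in both lists: Y — 1 element.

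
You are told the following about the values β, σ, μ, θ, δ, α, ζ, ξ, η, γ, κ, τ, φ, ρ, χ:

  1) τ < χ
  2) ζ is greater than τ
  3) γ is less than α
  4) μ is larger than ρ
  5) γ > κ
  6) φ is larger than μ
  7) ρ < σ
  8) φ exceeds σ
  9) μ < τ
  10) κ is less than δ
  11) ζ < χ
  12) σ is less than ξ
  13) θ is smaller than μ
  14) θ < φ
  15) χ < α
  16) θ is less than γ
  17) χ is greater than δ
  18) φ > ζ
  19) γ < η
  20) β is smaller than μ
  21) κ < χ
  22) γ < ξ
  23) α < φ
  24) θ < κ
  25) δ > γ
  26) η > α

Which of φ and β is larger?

Chaining the given relations: β < μ < τ < ζ < χ < α < φ.
So β < φ; φ is the larger of the two.

φ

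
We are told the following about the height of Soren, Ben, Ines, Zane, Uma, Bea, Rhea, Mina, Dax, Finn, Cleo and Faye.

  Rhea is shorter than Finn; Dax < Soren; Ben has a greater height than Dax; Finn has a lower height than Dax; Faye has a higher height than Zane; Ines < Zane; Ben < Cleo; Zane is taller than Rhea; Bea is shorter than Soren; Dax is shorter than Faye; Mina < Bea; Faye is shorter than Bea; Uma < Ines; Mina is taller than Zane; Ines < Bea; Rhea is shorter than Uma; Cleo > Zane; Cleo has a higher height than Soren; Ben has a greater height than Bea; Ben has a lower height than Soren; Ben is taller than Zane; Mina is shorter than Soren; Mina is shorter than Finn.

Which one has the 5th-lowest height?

The consecutive relations fix a unique order: Rhea < Uma < Ines < Zane < Mina < Finn < Dax < Faye < Bea < Ben < Soren < Cleo.
The 5th smallest is Mina.

Mina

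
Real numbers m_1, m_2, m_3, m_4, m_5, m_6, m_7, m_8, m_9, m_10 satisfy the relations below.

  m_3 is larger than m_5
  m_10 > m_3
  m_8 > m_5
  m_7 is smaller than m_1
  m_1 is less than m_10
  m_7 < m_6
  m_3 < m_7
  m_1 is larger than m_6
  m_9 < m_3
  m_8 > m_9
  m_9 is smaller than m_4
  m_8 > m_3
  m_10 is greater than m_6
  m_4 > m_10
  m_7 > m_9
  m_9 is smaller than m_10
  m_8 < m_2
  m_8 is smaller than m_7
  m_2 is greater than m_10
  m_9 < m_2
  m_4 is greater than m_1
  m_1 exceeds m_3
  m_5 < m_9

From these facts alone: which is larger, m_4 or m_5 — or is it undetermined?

Chaining the given relations: m_5 < m_9 < m_3 < m_8 < m_7 < m_6 < m_1 < m_10 < m_4.
So m_4 is larger.

m_4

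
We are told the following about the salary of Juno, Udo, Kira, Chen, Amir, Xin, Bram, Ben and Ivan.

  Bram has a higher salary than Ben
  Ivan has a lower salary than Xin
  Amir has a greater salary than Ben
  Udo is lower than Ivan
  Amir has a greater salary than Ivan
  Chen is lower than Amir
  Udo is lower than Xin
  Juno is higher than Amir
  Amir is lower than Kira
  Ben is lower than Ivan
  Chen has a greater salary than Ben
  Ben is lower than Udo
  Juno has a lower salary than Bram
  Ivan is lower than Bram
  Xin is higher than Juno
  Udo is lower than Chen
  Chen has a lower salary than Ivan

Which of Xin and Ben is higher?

Ben < Chen and Chen < Ivan give Ben < Ivan.
Then Ivan < Amir extends the chain to Amir.
Then Amir < Juno extends the chain to Juno.
Then Juno < Xin extends the chain to Xin.
So Ben < Xin; Xin is the higher of the two.

Xin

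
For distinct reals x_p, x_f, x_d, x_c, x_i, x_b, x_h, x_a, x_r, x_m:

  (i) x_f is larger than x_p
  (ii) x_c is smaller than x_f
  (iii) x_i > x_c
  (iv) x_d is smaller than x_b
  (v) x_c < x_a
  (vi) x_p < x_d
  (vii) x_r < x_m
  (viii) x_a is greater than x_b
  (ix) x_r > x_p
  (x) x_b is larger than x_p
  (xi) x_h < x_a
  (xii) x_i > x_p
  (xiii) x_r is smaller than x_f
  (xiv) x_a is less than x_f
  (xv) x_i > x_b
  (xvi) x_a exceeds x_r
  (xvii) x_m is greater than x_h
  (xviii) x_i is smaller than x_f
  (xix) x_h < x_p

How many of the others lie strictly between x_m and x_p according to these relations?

The relations place x_p below x_m. An element lies strictly between them when it is forced above x_p and also forced below x_m.
Above x_p: {x_d, x_r, x_b, x_a, x_i, x_f}. Below x_m: {x_h, x_r}.
Intersection: {x_r} — 1.

1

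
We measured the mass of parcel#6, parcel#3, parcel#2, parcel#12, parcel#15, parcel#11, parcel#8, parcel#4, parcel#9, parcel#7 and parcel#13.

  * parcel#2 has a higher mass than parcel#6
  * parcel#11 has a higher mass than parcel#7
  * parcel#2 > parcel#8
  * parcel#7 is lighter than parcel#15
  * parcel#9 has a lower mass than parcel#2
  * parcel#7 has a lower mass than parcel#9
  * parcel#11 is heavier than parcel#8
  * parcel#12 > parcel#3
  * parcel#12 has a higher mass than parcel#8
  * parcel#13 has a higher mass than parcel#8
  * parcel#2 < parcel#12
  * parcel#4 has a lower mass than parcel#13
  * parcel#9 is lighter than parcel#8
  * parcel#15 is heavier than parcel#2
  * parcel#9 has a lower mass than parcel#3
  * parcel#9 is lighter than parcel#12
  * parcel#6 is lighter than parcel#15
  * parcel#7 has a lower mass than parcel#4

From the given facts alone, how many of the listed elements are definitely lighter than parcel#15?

5

The elements the relations force below parcel#15 are parcel#7, parcel#9, parcel#8, parcel#6, parcel#2 — no chain reaches any other.
That is 5.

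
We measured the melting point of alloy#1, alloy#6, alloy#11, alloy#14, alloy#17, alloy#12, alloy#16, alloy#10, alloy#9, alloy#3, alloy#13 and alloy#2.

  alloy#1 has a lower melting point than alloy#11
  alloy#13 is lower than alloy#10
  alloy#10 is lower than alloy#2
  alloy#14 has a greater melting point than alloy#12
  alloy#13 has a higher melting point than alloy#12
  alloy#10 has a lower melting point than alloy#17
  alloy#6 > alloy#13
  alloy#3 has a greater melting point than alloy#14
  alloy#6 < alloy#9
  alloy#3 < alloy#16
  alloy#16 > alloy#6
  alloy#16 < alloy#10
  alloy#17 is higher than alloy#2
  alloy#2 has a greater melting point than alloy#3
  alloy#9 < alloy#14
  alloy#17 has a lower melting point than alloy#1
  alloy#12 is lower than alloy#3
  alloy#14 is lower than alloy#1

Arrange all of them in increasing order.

alloy#12 < alloy#13 < alloy#6 < alloy#9 < alloy#14 < alloy#3 < alloy#16 < alloy#10 < alloy#2 < alloy#17 < alloy#1 < alloy#11

Each adjacent pair is fixed by a given relation: alloy#12 < alloy#13; alloy#13 < alloy#6; alloy#6 < alloy#9; alloy#9 < alloy#14; alloy#14 < alloy#3; alloy#3 < alloy#16; alloy#16 < alloy#10; alloy#10 < alloy#2; alloy#2 < alloy#17; alloy#17 < alloy#1; alloy#1 < alloy#11. Chaining them end to end gives the full order.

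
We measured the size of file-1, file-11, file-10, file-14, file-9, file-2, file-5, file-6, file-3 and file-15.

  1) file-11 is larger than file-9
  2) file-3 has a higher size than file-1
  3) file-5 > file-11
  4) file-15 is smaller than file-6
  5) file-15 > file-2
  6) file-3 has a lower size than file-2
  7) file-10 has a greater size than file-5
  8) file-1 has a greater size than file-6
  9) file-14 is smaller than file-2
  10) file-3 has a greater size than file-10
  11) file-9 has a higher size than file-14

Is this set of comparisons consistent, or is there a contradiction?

inconsistent

Chaining the given relations yields file-3 < file-2 < file-15 < file-6 < file-1, so file-3 < file-1. But one relation states file-1 < file-3. These cannot both hold.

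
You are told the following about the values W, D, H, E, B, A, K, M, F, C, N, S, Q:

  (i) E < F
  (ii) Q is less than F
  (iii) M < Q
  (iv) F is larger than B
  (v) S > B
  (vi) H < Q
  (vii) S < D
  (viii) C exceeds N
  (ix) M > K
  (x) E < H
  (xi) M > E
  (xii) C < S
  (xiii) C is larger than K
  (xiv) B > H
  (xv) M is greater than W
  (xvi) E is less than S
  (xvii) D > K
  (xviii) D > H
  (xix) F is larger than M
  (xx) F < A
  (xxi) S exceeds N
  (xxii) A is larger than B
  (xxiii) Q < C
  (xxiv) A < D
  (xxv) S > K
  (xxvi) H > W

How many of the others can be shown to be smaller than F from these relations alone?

7

Directly below F: E, M, B, Q.
One step further: W, H, K (7 so far).
No other element is forced below F by the given relations, so the count is 7.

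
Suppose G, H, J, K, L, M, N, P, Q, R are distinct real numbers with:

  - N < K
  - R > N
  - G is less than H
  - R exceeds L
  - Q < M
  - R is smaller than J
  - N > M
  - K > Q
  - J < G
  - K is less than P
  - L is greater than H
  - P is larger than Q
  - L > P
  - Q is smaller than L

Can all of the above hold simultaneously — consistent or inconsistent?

We have H < L stated directly, yet also L < R < J < G < H by chaining the others — so L < H. Contradiction.

inconsistent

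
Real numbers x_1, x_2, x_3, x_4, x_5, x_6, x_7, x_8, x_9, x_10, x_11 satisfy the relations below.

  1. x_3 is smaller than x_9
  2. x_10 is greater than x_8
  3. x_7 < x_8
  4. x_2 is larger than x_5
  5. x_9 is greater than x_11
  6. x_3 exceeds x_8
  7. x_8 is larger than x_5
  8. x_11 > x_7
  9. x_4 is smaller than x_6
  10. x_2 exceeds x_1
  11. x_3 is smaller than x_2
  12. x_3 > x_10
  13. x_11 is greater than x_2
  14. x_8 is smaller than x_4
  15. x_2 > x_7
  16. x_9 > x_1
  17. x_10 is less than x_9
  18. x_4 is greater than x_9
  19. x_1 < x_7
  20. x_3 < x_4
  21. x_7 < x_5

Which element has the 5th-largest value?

x_2

The consecutive relations fix a unique order: x_1 < x_7 < x_5 < x_8 < x_10 < x_3 < x_2 < x_11 < x_9 < x_4 < x_6.
Counting 5 from the largest end gives x_2.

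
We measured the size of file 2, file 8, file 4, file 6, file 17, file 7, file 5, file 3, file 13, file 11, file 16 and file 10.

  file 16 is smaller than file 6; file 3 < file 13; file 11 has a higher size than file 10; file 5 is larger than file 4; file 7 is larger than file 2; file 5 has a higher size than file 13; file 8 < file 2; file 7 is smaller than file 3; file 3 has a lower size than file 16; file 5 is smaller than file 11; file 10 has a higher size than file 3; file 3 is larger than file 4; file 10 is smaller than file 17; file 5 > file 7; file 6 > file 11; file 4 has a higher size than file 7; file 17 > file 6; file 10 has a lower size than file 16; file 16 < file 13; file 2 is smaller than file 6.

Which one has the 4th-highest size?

Piecing the relations together gives one ordering: file 8 < file 2 < file 7 < file 4 < file 3 < file 10 < file 16 < file 13 < file 5 < file 11 < file 6 < file 17.
The 4th largest is file 5.

file 5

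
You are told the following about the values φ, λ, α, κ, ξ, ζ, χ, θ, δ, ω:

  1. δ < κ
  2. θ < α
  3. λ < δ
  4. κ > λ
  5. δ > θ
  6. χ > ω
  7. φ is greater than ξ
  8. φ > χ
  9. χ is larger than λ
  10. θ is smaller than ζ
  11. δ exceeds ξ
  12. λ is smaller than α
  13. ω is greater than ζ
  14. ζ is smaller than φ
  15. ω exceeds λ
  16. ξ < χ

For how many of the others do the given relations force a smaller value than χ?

5

The elements the relations force below χ are θ, λ, ζ, ω, ξ — no chain reaches any other.
That is 5.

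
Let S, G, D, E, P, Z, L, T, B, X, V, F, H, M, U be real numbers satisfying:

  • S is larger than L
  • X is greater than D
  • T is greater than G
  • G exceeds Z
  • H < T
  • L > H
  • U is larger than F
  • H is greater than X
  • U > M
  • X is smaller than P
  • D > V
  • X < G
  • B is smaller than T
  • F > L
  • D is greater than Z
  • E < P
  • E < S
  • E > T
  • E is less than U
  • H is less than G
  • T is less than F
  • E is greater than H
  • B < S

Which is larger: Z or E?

Chaining the given relations: Z < D < X < H < T < E.
So Z < E; E is the larger of the two.

E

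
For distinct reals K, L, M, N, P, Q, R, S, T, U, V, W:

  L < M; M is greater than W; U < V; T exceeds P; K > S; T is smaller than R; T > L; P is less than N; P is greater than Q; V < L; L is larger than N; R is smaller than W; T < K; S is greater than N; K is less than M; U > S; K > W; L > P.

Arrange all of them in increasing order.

Each adjacent pair is fixed by a given relation: Q < P; P < N; N < S; S < U; U < V; V < L; L < T; T < R; R < W; W < K; K < M. Chaining them end to end gives the full order.

Q < P < N < S < U < V < L < T < R < W < K < M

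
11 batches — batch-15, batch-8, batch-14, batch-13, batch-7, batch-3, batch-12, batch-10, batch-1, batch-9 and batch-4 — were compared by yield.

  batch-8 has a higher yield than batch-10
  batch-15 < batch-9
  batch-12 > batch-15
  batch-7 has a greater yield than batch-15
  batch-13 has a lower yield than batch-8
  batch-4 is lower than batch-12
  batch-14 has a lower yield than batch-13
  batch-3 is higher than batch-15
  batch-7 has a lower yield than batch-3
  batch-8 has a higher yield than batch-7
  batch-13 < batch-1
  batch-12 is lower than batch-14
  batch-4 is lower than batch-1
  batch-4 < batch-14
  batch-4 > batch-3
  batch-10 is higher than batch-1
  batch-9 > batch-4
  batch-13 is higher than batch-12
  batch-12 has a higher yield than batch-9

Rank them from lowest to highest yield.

batch-15 < batch-7 < batch-3 < batch-4 < batch-9 < batch-12 < batch-14 < batch-13 < batch-1 < batch-10 < batch-8

Nothing is placed below batch-15, so it is least; from there batch-15 < batch-7; batch-7 < batch-3; batch-3 < batch-4; batch-4 < batch-9; batch-9 < batch-12; batch-12 < batch-14; batch-14 < batch-13; batch-13 < batch-1; batch-1 < batch-10; batch-10 < batch-8, each given directly.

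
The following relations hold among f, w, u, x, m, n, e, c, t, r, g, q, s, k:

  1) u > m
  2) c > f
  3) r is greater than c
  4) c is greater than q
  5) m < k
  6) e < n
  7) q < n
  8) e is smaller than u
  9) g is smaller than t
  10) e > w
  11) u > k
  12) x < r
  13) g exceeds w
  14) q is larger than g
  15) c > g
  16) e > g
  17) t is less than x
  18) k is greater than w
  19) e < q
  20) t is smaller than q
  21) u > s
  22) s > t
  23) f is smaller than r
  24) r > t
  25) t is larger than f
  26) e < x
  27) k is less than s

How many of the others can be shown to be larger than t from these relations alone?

The elements the relations force above t are q, c, s, u, x, n, r — no chain reaches any other.
That is 7.

7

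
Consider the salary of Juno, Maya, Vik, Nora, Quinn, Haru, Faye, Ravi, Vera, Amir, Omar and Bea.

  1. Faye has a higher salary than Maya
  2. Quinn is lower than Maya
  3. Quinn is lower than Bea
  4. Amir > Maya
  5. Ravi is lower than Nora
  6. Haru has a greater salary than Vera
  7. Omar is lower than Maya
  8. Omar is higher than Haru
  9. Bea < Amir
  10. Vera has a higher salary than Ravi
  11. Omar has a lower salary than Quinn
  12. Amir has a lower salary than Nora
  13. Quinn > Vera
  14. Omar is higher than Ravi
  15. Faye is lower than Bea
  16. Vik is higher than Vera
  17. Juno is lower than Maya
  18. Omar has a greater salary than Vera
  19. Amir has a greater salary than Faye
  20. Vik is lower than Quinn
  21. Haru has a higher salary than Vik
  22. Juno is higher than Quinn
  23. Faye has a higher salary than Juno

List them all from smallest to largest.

Ravi < Vera < Vik < Haru < Omar < Quinn < Juno < Maya < Faye < Bea < Amir < Nora

The consecutive links are each given: Ravi < Vera; Vera < Vik; Vik < Haru; Haru < Omar; Omar < Quinn; Quinn < Juno; Juno < Maya; Maya < Faye; Faye < Bea; Bea < Amir; Amir < Nora.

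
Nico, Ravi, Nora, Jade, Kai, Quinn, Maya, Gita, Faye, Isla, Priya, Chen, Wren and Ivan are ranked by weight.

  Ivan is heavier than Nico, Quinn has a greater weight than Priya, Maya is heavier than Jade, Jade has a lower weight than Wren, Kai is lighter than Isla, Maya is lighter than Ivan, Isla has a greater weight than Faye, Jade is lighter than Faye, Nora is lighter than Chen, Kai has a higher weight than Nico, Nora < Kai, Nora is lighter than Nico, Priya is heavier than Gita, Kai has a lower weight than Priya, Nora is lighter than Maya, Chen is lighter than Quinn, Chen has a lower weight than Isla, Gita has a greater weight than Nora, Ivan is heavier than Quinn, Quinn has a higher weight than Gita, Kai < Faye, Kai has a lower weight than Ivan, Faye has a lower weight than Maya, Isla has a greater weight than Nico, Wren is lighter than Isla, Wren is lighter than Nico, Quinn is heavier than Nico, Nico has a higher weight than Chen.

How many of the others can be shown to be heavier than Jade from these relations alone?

9

Directly above Jade: Wren, Faye, Maya.
One step further: Nico, Isla, Ivan (6 so far).
One step further: Kai, Quinn (8 so far).
One step further: Priya (9 so far).
Nothing else is reachable above Jade; 9 in all.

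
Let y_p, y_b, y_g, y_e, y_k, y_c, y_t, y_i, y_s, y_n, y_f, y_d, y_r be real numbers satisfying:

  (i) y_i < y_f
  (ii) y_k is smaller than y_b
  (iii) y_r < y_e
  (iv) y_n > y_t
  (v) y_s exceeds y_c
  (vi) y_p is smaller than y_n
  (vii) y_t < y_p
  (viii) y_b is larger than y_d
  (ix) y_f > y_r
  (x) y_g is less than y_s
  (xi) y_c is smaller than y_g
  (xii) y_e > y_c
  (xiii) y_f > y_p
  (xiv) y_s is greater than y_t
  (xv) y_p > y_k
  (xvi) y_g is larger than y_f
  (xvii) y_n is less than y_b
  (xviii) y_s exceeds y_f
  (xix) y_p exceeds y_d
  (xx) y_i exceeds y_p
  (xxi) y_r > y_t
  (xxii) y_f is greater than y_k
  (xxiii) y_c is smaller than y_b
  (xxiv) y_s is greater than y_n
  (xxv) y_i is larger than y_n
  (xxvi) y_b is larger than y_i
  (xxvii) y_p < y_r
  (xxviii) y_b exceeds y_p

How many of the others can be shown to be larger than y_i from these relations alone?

4

From y_i the given relations immediately reach y_f, y_b.
From those, y_g, y_s — 4 in total.
No other element is forced above y_i by the given relations, so the count is 4.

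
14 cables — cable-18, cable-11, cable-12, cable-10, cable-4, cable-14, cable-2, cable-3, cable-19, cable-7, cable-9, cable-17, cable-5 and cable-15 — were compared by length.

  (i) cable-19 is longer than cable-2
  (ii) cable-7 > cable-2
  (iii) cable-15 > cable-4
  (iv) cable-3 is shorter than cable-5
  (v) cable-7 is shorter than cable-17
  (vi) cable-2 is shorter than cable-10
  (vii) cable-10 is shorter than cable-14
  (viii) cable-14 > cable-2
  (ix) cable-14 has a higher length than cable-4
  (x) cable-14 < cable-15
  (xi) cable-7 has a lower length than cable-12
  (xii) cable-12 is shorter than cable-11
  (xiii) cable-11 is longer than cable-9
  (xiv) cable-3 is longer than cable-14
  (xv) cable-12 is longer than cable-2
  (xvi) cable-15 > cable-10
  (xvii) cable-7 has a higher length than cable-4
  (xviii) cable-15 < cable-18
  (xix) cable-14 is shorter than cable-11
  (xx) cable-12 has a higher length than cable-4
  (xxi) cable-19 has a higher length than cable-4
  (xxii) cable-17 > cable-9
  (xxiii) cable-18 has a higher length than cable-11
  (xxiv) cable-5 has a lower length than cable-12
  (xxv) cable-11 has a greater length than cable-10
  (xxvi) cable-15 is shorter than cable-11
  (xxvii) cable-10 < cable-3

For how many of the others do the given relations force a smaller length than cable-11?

10

From cable-11 the given relations immediately reach cable-9, cable-10, cable-14, cable-15, cable-12.
From those, cable-2, cable-4, cable-7, cable-5 — 9 in total.
From those, cable-3 — 10 in total.
Nothing else is reachable below cable-11; 10 in all.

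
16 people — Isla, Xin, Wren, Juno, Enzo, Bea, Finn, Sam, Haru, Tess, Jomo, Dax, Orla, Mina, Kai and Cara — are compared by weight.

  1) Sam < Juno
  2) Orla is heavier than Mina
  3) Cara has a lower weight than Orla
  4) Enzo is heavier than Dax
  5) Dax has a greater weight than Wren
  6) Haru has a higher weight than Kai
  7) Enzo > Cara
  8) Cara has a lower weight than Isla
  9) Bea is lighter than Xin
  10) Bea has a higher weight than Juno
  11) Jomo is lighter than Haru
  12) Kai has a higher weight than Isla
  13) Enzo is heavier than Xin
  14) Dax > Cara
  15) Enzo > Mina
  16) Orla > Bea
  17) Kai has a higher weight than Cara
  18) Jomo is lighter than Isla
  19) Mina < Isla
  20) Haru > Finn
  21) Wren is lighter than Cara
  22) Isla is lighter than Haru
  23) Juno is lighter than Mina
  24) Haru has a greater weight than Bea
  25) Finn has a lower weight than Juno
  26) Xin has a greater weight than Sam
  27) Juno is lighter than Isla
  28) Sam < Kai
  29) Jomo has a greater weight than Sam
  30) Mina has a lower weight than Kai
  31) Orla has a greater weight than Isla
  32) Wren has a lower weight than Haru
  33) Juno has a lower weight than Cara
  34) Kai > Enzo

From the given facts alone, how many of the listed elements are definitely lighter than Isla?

7

Directly below Isla: Juno, Cara, Mina, Jomo.
One step further: Wren, Sam, Finn (7 so far).
No other element is forced below Isla by the given relations, so the count is 7.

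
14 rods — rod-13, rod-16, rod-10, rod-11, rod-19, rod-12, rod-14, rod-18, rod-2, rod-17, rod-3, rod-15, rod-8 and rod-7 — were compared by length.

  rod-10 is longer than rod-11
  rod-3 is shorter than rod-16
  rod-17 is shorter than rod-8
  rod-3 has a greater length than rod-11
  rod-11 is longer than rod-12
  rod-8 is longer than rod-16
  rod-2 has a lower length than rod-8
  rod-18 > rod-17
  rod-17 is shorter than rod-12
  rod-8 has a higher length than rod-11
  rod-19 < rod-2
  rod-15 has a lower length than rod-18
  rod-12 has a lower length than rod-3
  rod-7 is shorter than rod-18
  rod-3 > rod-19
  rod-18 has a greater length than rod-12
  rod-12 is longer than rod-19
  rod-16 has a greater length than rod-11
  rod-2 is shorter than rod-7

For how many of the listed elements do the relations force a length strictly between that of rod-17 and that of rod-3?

Chaining upward from rod-17 reaches: rod-12, rod-11, rod-10, rod-18, rod-16, rod-8.
Chaining downward from rod-3 reaches: rod-19, rod-12, rod-11.
Strictly between rod-17 and rod-3 are those in both lists: rod-12, rod-11 — 2 elements.

2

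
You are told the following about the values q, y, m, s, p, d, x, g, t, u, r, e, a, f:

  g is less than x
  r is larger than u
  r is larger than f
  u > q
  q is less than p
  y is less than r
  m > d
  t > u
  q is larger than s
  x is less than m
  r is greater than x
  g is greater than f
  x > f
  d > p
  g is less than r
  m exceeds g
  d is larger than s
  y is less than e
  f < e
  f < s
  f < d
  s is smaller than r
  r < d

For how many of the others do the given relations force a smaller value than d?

From d the given relations immediately reach f, s, p, r.
From those, y, q, u, g, x — 9 in total.
No other element is forced below d by the given relations, so the count is 9.

9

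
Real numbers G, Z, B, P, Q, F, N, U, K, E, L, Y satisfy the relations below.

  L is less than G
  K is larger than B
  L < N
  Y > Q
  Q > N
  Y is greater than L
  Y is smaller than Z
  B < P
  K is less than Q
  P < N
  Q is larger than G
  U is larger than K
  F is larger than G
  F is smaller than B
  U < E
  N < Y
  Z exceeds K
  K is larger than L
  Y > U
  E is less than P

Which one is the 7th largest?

The consecutive relations fix a unique order: L < G < F < B < K < U < E < P < N < Q < Y < Z.
The 7th largest is U.

U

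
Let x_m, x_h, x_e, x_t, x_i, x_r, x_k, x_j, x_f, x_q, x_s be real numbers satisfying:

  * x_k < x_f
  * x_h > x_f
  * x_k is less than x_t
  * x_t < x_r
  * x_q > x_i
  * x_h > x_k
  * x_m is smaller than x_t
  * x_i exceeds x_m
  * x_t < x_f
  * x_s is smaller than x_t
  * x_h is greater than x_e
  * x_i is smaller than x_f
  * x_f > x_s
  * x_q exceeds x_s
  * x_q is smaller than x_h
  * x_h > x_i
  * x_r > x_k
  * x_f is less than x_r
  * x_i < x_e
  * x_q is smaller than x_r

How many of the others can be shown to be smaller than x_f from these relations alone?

From x_f the given relations immediately reach x_s, x_k, x_i, x_t.
From those, x_m — 5 in total.
No other element is forced below x_f by the given relations, so the count is 5.

5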